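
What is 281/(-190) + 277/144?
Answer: 6083/13680 ≈ 0.44466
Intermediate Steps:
281/(-190) + 277/144 = 281*(-1/190) + 277*(1/144) = -281/190 + 277/144 = 6083/13680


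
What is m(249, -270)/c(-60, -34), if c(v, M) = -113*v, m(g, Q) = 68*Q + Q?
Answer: -621/226 ≈ -2.7478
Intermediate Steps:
m(g, Q) = 69*Q
m(249, -270)/c(-60, -34) = (69*(-270))/((-113*(-60))) = -18630/6780 = -18630*1/6780 = -621/226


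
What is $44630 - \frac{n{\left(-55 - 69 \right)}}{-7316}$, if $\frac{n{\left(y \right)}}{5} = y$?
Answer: $\frac{2633165}{59} \approx 44630.0$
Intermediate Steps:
$n{\left(y \right)} = 5 y$
$44630 - \frac{n{\left(-55 - 69 \right)}}{-7316} = 44630 - \frac{5 \left(-55 - 69\right)}{-7316} = 44630 - 5 \left(-124\right) \left(- \frac{1}{7316}\right) = 44630 - \left(-620\right) \left(- \frac{1}{7316}\right) = 44630 - \frac{5}{59} = \frac{2633165}{59}$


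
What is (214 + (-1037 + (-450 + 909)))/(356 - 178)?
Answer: -182/89 ≈ -2.0449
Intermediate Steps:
(214 + (-1037 + (-450 + 909)))/(356 - 178) = (214 + (-1037 + 459))/178 = (214 - 578)*(1/178) = -364*1/178 = -182/89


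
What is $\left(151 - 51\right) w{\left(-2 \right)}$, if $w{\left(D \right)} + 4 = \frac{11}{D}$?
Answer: $-950$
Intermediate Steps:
$w{\left(D \right)} = -4 + \frac{11}{D}$
$\left(151 - 51\right) w{\left(-2 \right)} = \left(151 - 51\right) \left(-4 + \frac{11}{-2}\right) = 100 \left(-4 + 11 \left(- \frac{1}{2}\right)\right) = 100 \left(-4 - \frac{11}{2}\right) = 100 \left(- \frac{19}{2}\right) = -950$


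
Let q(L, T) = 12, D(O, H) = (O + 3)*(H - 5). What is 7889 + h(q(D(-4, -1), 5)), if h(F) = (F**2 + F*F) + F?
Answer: 8189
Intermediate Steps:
D(O, H) = (-5 + H)*(3 + O) (D(O, H) = (3 + O)*(-5 + H) = (-5 + H)*(3 + O))
h(F) = F + 2*F**2 (h(F) = (F**2 + F**2) + F = 2*F**2 + F = F + 2*F**2)
7889 + h(q(D(-4, -1), 5)) = 7889 + 12*(1 + 2*12) = 7889 + 12*(1 + 24) = 7889 + 12*25 = 7889 + 300 = 8189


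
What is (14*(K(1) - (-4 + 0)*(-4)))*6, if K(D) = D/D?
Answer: -1260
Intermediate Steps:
K(D) = 1
(14*(K(1) - (-4 + 0)*(-4)))*6 = (14*(1 - (-4 + 0)*(-4)))*6 = (14*(1 - (-4)*(-4)))*6 = (14*(1 - 1*16))*6 = (14*(1 - 16))*6 = (14*(-15))*6 = -210*6 = -1260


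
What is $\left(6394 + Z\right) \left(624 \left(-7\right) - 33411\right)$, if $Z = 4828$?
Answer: $-423955938$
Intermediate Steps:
$\left(6394 + Z\right) \left(624 \left(-7\right) - 33411\right) = \left(6394 + 4828\right) \left(624 \left(-7\right) - 33411\right) = 11222 \left(-4368 - 33411\right) = 11222 \left(-37779\right) = -423955938$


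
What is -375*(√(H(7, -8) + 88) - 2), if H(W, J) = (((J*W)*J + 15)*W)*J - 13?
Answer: 750 - 375*I*√25853 ≈ 750.0 - 60296.0*I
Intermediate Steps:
H(W, J) = -13 + J*W*(15 + W*J²) (H(W, J) = ((W*J² + 15)*W)*J - 13 = ((15 + W*J²)*W)*J - 13 = (W*(15 + W*J²))*J - 13 = J*W*(15 + W*J²) - 13 = -13 + J*W*(15 + W*J²))
-375*(√(H(7, -8) + 88) - 2) = -375*(√((-13 + (-8)³*7² + 15*(-8)*7) + 88) - 2) = -375*(√((-13 - 512*49 - 840) + 88) - 2) = -375*(√((-13 - 25088 - 840) + 88) - 2) = -375*(√(-25941 + 88) - 2) = -375*(√(-25853) - 2) = -375*(I*√25853 - 2) = -375*(-2 + I*√25853) = 750 - 375*I*√25853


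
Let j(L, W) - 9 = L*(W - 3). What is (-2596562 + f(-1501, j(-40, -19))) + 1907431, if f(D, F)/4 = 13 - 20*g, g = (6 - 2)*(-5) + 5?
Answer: -687879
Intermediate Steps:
j(L, W) = 9 + L*(-3 + W) (j(L, W) = 9 + L*(W - 3) = 9 + L*(-3 + W))
g = -15 (g = 4*(-5) + 5 = -20 + 5 = -15)
f(D, F) = 1252 (f(D, F) = 4*(13 - 20*(-15)) = 4*(13 + 300) = 4*313 = 1252)
(-2596562 + f(-1501, j(-40, -19))) + 1907431 = (-2596562 + 1252) + 1907431 = -2595310 + 1907431 = -687879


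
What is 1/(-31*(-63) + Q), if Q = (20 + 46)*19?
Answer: 1/3207 ≈ 0.00031182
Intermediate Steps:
Q = 1254 (Q = 66*19 = 1254)
1/(-31*(-63) + Q) = 1/(-31*(-63) + 1254) = 1/(1953 + 1254) = 1/3207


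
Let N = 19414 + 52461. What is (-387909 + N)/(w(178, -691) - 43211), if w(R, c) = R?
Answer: 316034/43033 ≈ 7.3440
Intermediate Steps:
N = 71875
(-387909 + N)/(w(178, -691) - 43211) = (-387909 + 71875)/(178 - 43211) = -316034/(-43033) = -316034*(-1/43033) = 316034/43033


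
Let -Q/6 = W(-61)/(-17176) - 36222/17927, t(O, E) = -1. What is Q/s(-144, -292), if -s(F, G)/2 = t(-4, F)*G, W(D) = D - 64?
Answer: -1859724591/89910932384 ≈ -0.020684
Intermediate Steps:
W(D) = -64 + D
s(F, G) = 2*G (s(F, G) = -(-2)*G = 2*G)
Q = 1859724591/153957076 (Q = -6*((-64 - 61)/(-17176) - 36222/17927) = -6*(-125*(-1/17176) - 36222*1/17927) = -6*(125/17176 - 36222/17927) = -6*(-619908197/307914152) = 1859724591/153957076 ≈ 12.079)
Q/s(-144, -292) = 1859724591/(153957076*((2*(-292)))) = (1859724591/153957076)/(-584) = (1859724591/153957076)*(-1/584) = -1859724591/89910932384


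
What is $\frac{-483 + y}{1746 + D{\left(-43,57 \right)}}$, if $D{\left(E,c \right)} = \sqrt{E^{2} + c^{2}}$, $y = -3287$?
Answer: $- \frac{3291210}{1521709} + \frac{1885 \sqrt{5098}}{1521709} \approx -2.0744$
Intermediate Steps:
$\frac{-483 + y}{1746 + D{\left(-43,57 \right)}} = \frac{-483 - 3287}{1746 + \sqrt{\left(-43\right)^{2} + 57^{2}}} = - \frac{3770}{1746 + \sqrt{1849 + 3249}} = - \frac{3770}{1746 + \sqrt{5098}}$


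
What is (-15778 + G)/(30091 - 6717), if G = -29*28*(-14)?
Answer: -2205/11687 ≈ -0.18867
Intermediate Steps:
G = 11368 (G = -812*(-14) = 11368)
(-15778 + G)/(30091 - 6717) = (-15778 + 11368)/(30091 - 6717) = -4410/23374 = -4410*1/23374 = -2205/11687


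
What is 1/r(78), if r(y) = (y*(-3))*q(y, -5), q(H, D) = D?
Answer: 1/1170 ≈ 0.00085470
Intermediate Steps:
r(y) = 15*y (r(y) = (y*(-3))*(-5) = -3*y*(-5) = 15*y)
1/r(78) = 1/(15*78) = 1/1170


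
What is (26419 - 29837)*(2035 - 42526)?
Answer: 138398238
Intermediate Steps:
(26419 - 29837)*(2035 - 42526) = -3418*(-40491) = 138398238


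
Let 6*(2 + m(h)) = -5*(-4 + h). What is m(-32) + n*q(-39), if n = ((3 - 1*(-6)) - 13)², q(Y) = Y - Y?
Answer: 28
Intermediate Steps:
m(h) = 4/3 - 5*h/6 (m(h) = -2 + (-5*(-4 + h))/6 = -2 + (20 - 5*h)/6 = -2 + (10/3 - 5*h/6) = 4/3 - 5*h/6)
q(Y) = 0
n = 16 (n = ((3 + 6) - 13)² = (9 - 13)² = (-4)² = 16)
m(-32) + n*q(-39) = (4/3 - ⅚*(-32)) + 16*0 = (4/3 + 80/3) + 0 = 28 + 0 = 28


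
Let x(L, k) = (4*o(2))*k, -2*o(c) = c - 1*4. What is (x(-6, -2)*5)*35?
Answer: -1400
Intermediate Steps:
o(c) = 2 - c/2 (o(c) = -(c - 1*4)/2 = -(c - 4)/2 = -(-4 + c)/2 = 2 - c/2)
x(L, k) = 4*k (x(L, k) = (4*(2 - ½*2))*k = (4*(2 - 1))*k = (4*1)*k = 4*k)
(x(-6, -2)*5)*35 = ((4*(-2))*5)*35 = -8*5*35 = -40*35 = -1400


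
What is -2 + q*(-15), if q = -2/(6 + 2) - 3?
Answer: 187/4 ≈ 46.750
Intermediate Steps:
q = -13/4 (q = -2/8 - 3 = -2*⅛ - 3 = -¼ - 3 = -13/4 ≈ -3.2500)
-2 + q*(-15) = -2 - 13/4*(-15) = -2 + 195/4 = 187/4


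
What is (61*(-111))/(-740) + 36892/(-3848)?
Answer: -4207/9620 ≈ -0.43732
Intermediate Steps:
(61*(-111))/(-740) + 36892/(-3848) = -6771*(-1/740) + 36892*(-1/3848) = 183/20 - 9223/962 = -4207/9620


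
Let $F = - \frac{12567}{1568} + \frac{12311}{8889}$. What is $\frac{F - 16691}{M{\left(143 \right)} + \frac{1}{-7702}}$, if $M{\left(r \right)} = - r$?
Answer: $\frac{896246161562197}{7675539569712} \approx 116.77$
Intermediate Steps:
$F = - \frac{92404415}{13937952}$ ($F = \left(-12567\right) \frac{1}{1568} + 12311 \cdot \frac{1}{8889} = - \frac{12567}{1568} + \frac{12311}{8889} = - \frac{92404415}{13937952} \approx -6.6297$)
$\frac{F - 16691}{M{\left(143 \right)} + \frac{1}{-7702}} = \frac{- \frac{92404415}{13937952} - 16691}{\left(-1\right) 143 + \frac{1}{-7702}} = - \frac{232730761247}{13937952 \left(-143 - \frac{1}{7702}\right)} = - \frac{232730761247}{13937952 \left(- \frac{1101387}{7702}\right)} = \left(- \frac{232730761247}{13937952}\right) \left(- \frac{7702}{1101387}\right) = \frac{896246161562197}{7675539569712}$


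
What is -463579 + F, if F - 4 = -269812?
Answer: -733387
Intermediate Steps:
F = -269808 (F = 4 - 269812 = -269808)
-463579 + F = -463579 - 269808 = -733387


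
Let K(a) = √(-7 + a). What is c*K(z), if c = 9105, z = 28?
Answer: 9105*√21 ≈ 41724.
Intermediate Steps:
c*K(z) = 9105*√(-7 + 28) = 9105*√21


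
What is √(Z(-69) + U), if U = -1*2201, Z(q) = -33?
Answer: I*√2234 ≈ 47.265*I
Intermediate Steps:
U = -2201
√(Z(-69) + U) = √(-33 - 2201) = √(-2234) = I*√2234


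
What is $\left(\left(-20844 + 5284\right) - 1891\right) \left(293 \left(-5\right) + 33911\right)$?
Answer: $-566215146$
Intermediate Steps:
$\left(\left(-20844 + 5284\right) - 1891\right) \left(293 \left(-5\right) + 33911\right) = \left(-15560 - 1891\right) \left(-1465 + 33911\right) = \left(-17451\right) 32446 = -566215146$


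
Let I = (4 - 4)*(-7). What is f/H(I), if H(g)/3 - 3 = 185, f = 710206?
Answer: 355103/282 ≈ 1259.2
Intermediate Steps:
I = 0 (I = 0*(-7) = 0)
H(g) = 564 (H(g) = 9 + 3*185 = 9 + 555 = 564)
f/H(I) = 710206/564 = 710206*(1/564) = 355103/282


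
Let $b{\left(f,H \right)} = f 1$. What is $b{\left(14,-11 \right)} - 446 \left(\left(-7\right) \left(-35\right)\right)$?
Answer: $-109256$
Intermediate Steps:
$b{\left(f,H \right)} = f$
$b{\left(14,-11 \right)} - 446 \left(\left(-7\right) \left(-35\right)\right) = 14 - 446 \left(\left(-7\right) \left(-35\right)\right) = 14 - 109270 = -109256$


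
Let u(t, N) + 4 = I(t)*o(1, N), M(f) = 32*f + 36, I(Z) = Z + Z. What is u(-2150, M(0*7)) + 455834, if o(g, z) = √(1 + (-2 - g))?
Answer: 455830 - 4300*I*√2 ≈ 4.5583e+5 - 6081.1*I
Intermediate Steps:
I(Z) = 2*Z
M(f) = 36 + 32*f
o(g, z) = √(-1 - g)
u(t, N) = -4 + 2*I*t*√2 (u(t, N) = -4 + (2*t)*√(-1 - 1*1) = -4 + (2*t)*√(-1 - 1) = -4 + (2*t)*√(-2) = -4 + (2*t)*(I*√2) = -4 + 2*I*t*√2)
u(-2150, M(0*7)) + 455834 = (-4 + 2*I*(-2150)*√2) + 455834 = (-4 - 4300*I*√2) + 455834 = 455830 - 4300*I*√2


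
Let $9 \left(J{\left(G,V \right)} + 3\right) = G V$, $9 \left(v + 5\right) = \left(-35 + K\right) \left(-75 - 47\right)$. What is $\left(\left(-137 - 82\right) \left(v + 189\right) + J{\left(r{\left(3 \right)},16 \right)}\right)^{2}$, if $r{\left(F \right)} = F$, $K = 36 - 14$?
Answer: $\frac{56007482281}{9} \approx 6.2231 \cdot 10^{9}$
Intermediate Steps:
$K = 22$ ($K = 36 - 14 = 22$)
$v = \frac{1541}{9}$ ($v = -5 + \frac{\left(-35 + 22\right) \left(-75 - 47\right)}{9} = -5 + \frac{\left(-13\right) \left(-122\right)}{9} = -5 + \frac{1}{9} \cdot 1586 = -5 + \frac{1586}{9} = \frac{1541}{9} \approx 171.22$)
$J{\left(G,V \right)} = -3 + \frac{G V}{9}$
$\left(\left(-137 - 82\right) \left(v + 189\right) + J{\left(r{\left(3 \right)},16 \right)}\right)^{2} = \left(\left(-137 - 82\right) \left(\frac{1541}{9} + 189\right) - \left(3 - \frac{16}{3}\right)\right)^{2} = \left(\left(-219\right) \frac{3242}{9} + \left(-3 + \frac{16}{3}\right)\right)^{2} = \left(- \frac{236666}{3} + \frac{7}{3}\right)^{2} = \left(- \frac{236659}{3}\right)^{2} = \frac{56007482281}{9}$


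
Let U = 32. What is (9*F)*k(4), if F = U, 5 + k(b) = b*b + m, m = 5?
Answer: 4608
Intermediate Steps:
k(b) = b² (k(b) = -5 + (b*b + 5) = -5 + (b² + 5) = -5 + (5 + b²) = b²)
F = 32
(9*F)*k(4) = (9*32)*4² = 288*16 = 4608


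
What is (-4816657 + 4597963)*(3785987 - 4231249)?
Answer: 97376127828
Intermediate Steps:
(-4816657 + 4597963)*(3785987 - 4231249) = -218694*(-445262) = 97376127828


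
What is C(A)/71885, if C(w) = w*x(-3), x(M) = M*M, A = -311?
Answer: -2799/71885 ≈ -0.038937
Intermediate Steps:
x(M) = M²
C(w) = 9*w (C(w) = w*(-3)² = w*9 = 9*w)
C(A)/71885 = (9*(-311))/71885 = -2799*1/71885 = -2799/71885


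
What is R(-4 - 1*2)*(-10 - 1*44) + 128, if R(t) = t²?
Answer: -1816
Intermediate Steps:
R(-4 - 1*2)*(-10 - 1*44) + 128 = (-4 - 1*2)²*(-10 - 1*44) + 128 = (-4 - 2)²*(-10 - 44) + 128 = (-6)²*(-54) + 128 = 36*(-54) + 128 = -1944 + 128 = -1816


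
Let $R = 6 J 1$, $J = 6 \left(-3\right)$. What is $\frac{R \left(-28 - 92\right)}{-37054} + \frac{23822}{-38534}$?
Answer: $- \frac{345525257}{356959709} \approx -0.96797$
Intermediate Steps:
$J = -18$
$R = -108$ ($R = 6 \left(-18\right) 1 = \left(-108\right) 1 = -108$)
$\frac{R \left(-28 - 92\right)}{-37054} + \frac{23822}{-38534} = \frac{\left(-108\right) \left(-28 - 92\right)}{-37054} + \frac{23822}{-38534} = \left(-108\right) \left(-120\right) \left(- \frac{1}{37054}\right) + 23822 \left(- \frac{1}{38534}\right) = 12960 \left(- \frac{1}{37054}\right) - \frac{11911}{19267} = - \frac{6480}{18527} - \frac{11911}{19267} = - \frac{345525257}{356959709}$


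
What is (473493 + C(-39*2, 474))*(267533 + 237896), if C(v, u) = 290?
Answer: 239463667907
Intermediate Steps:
(473493 + C(-39*2, 474))*(267533 + 237896) = (473493 + 290)*(267533 + 237896) = 473783*505429 = 239463667907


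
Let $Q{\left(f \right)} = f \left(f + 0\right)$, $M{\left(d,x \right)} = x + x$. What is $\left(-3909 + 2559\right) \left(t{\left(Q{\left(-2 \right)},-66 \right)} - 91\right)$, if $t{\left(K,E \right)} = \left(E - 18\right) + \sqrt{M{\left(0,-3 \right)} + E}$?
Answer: $236250 - 8100 i \sqrt{2} \approx 2.3625 \cdot 10^{5} - 11455.0 i$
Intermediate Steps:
$M{\left(d,x \right)} = 2 x$
$Q{\left(f \right)} = f^{2}$ ($Q{\left(f \right)} = f f = f^{2}$)
$t{\left(K,E \right)} = -18 + E + \sqrt{-6 + E}$ ($t{\left(K,E \right)} = \left(E - 18\right) + \sqrt{2 \left(-3\right) + E} = \left(-18 + E\right) + \sqrt{-6 + E} = -18 + E + \sqrt{-6 + E}$)
$\left(-3909 + 2559\right) \left(t{\left(Q{\left(-2 \right)},-66 \right)} - 91\right) = \left(-3909 + 2559\right) \left(\left(-18 - 66 + \sqrt{-6 - 66}\right) - 91\right) = - 1350 \left(\left(-18 - 66 + \sqrt{-72}\right) - 91\right) = - 1350 \left(\left(-18 - 66 + 6 i \sqrt{2}\right) - 91\right) = - 1350 \left(\left(-84 + 6 i \sqrt{2}\right) - 91\right) = - 1350 \left(-175 + 6 i \sqrt{2}\right) = 236250 - 8100 i \sqrt{2}$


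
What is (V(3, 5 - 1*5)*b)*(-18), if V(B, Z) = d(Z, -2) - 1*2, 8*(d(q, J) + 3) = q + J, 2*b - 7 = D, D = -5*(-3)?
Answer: 2079/2 ≈ 1039.5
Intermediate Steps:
D = 15
b = 11 (b = 7/2 + (½)*15 = 7/2 + 15/2 = 11)
d(q, J) = -3 + J/8 + q/8 (d(q, J) = -3 + (q + J)/8 = -3 + (J + q)/8 = -3 + (J/8 + q/8) = -3 + J/8 + q/8)
V(B, Z) = -21/4 + Z/8 (V(B, Z) = (-3 + (⅛)*(-2) + Z/8) - 1*2 = (-3 - ¼ + Z/8) - 2 = (-13/4 + Z/8) - 2 = -21/4 + Z/8)
(V(3, 5 - 1*5)*b)*(-18) = ((-21/4 + (5 - 1*5)/8)*11)*(-18) = ((-21/4 + (5 - 5)/8)*11)*(-18) = ((-21/4 + (⅛)*0)*11)*(-18) = ((-21/4 + 0)*11)*(-18) = -21/4*11*(-18) = -231/4*(-18) = 2079/2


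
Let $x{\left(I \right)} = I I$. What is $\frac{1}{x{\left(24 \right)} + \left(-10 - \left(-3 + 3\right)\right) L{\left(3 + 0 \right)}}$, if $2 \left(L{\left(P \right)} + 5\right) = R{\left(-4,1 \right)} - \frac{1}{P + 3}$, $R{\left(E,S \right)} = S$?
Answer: $\frac{6}{3731} \approx 0.0016081$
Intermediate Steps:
$x{\left(I \right)} = I^{2}$
$L{\left(P \right)} = - \frac{9}{2} - \frac{1}{2 \left(3 + P\right)}$ ($L{\left(P \right)} = -5 + \frac{1 - \frac{1}{P + 3}}{2} = -5 + \frac{1 - \frac{1}{3 + P}}{2} = -5 + \left(\frac{1}{2} - \frac{1}{2 \left(3 + P\right)}\right) = - \frac{9}{2} - \frac{1}{2 \left(3 + P\right)}$)
$\frac{1}{x{\left(24 \right)} + \left(-10 - \left(-3 + 3\right)\right) L{\left(3 + 0 \right)}} = \frac{1}{24^{2} + \left(-10 - \left(-3 + 3\right)\right) \frac{-28 - 9 \left(3 + 0\right)}{2 \left(3 + \left(3 + 0\right)\right)}} = \frac{1}{576 + \left(-10 - 0\right) \frac{-28 - 27}{2 \left(3 + 3\right)}} = \frac{1}{576 + \left(-10 + 0\right) \frac{-28 - 27}{2 \cdot 6}} = \frac{1}{576 - 10 \cdot \frac{1}{2} \cdot \frac{1}{6} \left(-55\right)} = \frac{1}{576 - - \frac{275}{6}} = \frac{1}{576 + \frac{275}{6}} = \frac{1}{\frac{3731}{6}} = \frac{6}{3731}$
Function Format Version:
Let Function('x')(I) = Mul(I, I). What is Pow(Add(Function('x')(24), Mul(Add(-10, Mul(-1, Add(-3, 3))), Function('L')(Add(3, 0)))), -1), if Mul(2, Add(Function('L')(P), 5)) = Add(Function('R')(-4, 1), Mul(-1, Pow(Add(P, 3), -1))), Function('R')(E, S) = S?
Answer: Rational(6, 3731) ≈ 0.0016081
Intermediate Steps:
Function('x')(I) = Pow(I, 2)
Function('L')(P) = Add(Rational(-9, 2), Mul(Rational(-1, 2), Pow(Add(3, P), -1))) (Function('L')(P) = Add(-5, Mul(Rational(1, 2), Add(1, Mul(-1, Pow(Add(P, 3), -1))))) = Add(-5, Mul(Rational(1, 2), Add(1, Mul(-1, Pow(Add(3, P), -1))))) = Add(-5, Add(Rational(1, 2), Mul(Rational(-1, 2), Pow(Add(3, P), -1)))) = Add(Rational(-9, 2), Mul(Rational(-1, 2), Pow(Add(3, P), -1))))
Pow(Add(Function('x')(24), Mul(Add(-10, Mul(-1, Add(-3, 3))), Function('L')(Add(3, 0)))), -1) = Pow(Add(Pow(24, 2), Mul(Add(-10, Mul(-1, Add(-3, 3))), Mul(Rational(1, 2), Pow(Add(3, Add(3, 0)), -1), Add(-28, Mul(-9, Add(3, 0)))))), -1) = Pow(Add(576, Mul(Add(-10, Mul(-1, 0)), Mul(Rational(1, 2), Pow(Add(3, 3), -1), Add(-28, Mul(-9, 3))))), -1) = Pow(Add(576, Mul(Add(-10, 0), Mul(Rational(1, 2), Pow(6, -1), Add(-28, -27)))), -1) = Pow(Add(576, Mul(-10, Mul(Rational(1, 2), Rational(1, 6), -55))), -1) = Pow(Add(576, Mul(-10, Rational(-55, 12))), -1) = Pow(Add(576, Rational(275, 6)), -1) = Pow(Rational(3731, 6), -1) = Rational(6, 3731)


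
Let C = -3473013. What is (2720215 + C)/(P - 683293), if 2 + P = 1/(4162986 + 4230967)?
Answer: 3159475515247/2867773057567 ≈ 1.1017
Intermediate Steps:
P = -16787905/8393953 (P = -2 + 1/(4162986 + 4230967) = -2 + 1/8393953 = -16787905/8393953 ≈ -2.0000)
(2720215 + C)/(P - 683293) = (2720215 - 3473013)/(-16787905/8393953 - 683293) = -752798/(-5735546115134/8393953) = -752798*(-8393953/5735546115134) = 3159475515247/2867773057567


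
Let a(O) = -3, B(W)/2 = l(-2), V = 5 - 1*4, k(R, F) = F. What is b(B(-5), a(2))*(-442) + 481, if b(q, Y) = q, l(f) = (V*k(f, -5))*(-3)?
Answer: -12779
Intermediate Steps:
V = 1 (V = 5 - 4 = 1)
l(f) = 15 (l(f) = (1*(-5))*(-3) = -5*(-3) = 15)
B(W) = 30 (B(W) = 2*15 = 30)
b(B(-5), a(2))*(-442) + 481 = 30*(-442) + 481 = -13260 + 481 = -12779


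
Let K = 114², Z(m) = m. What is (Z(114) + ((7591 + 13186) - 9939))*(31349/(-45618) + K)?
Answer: 3246283300204/22809 ≈ 1.4232e+8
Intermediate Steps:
K = 12996
(Z(114) + ((7591 + 13186) - 9939))*(31349/(-45618) + K) = (114 + ((7591 + 13186) - 9939))*(31349/(-45618) + 12996) = (114 + (20777 - 9939))*(31349*(-1/45618) + 12996) = (114 + 10838)*(-31349/45618 + 12996) = 10952*(592820179/45618) = 3246283300204/22809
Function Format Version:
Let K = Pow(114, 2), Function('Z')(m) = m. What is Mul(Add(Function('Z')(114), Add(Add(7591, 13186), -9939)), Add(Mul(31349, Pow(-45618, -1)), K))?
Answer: Rational(3246283300204, 22809) ≈ 1.4232e+8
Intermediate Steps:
K = 12996
Mul(Add(Function('Z')(114), Add(Add(7591, 13186), -9939)), Add(Mul(31349, Pow(-45618, -1)), K)) = Mul(Add(114, Add(Add(7591, 13186), -9939)), Add(Mul(31349, Pow(-45618, -1)), 12996)) = Mul(Add(114, Add(20777, -9939)), Add(Mul(31349, Rational(-1, 45618)), 12996)) = Mul(Add(114, 10838), Add(Rational(-31349, 45618), 12996)) = Mul(10952, Rational(592820179, 45618)) = Rational(3246283300204, 22809)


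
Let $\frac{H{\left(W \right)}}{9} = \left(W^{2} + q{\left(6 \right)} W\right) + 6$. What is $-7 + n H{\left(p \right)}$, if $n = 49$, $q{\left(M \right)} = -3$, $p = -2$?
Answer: $7049$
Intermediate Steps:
$H{\left(W \right)} = 54 - 27 W + 9 W^{2}$ ($H{\left(W \right)} = 9 \left(\left(W^{2} - 3 W\right) + 6\right) = 9 \left(6 + W^{2} - 3 W\right) = 54 - 27 W + 9 W^{2}$)
$-7 + n H{\left(p \right)} = -7 + 49 \left(54 - -54 + 9 \left(-2\right)^{2}\right) = -7 + 49 \left(54 + 54 + 9 \cdot 4\right) = -7 + 49 \left(54 + 54 + 36\right) = -7 + 49 \cdot 144 = -7 + 7056 = 7049$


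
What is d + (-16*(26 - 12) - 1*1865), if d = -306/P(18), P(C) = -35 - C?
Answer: -110411/53 ≈ -2083.2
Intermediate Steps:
d = 306/53 (d = -306/(-35 - 1*18) = -306/(-35 - 18) = -306/(-53) = -306*(-1/53) = 306/53 ≈ 5.7736)
d + (-16*(26 - 12) - 1*1865) = 306/53 + (-16*(26 - 12) - 1*1865) = 306/53 + (-16*14 - 1865) = 306/53 + (-224 - 1865) = 306/53 - 2089 = -110411/53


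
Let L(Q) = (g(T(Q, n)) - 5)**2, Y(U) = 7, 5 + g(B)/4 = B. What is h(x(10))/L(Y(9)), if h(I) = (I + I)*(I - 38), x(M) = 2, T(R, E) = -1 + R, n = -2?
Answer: -144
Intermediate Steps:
g(B) = -20 + 4*B
L(Q) = (-29 + 4*Q)**2 (L(Q) = ((-20 + 4*(-1 + Q)) - 5)**2 = ((-20 + (-4 + 4*Q)) - 5)**2 = ((-24 + 4*Q) - 5)**2 = (-29 + 4*Q)**2)
h(I) = 2*I*(-38 + I) (h(I) = (2*I)*(-38 + I) = 2*I*(-38 + I))
h(x(10))/L(Y(9)) = (2*2*(-38 + 2))/((-29 + 4*7)**2) = (2*2*(-36))/((-29 + 28)**2) = -144/((-1)**2) = -144/1 = -144*1 = -144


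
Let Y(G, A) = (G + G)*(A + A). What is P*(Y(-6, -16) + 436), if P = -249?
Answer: -204180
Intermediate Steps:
Y(G, A) = 4*A*G (Y(G, A) = (2*G)*(2*A) = 4*A*G)
P*(Y(-6, -16) + 436) = -249*(4*(-16)*(-6) + 436) = -249*(384 + 436) = -249*820 = -204180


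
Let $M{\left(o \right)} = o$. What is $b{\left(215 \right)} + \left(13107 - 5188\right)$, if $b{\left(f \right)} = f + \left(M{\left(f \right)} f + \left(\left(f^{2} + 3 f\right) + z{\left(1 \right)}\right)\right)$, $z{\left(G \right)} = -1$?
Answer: $101228$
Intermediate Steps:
$b{\left(f \right)} = -1 + 2 f^{2} + 4 f$ ($b{\left(f \right)} = f - \left(1 - f^{2} - 3 f - f f\right) = f + \left(f^{2} + \left(-1 + f^{2} + 3 f\right)\right) = f + \left(-1 + 2 f^{2} + 3 f\right) = -1 + 2 f^{2} + 4 f$)
$b{\left(215 \right)} + \left(13107 - 5188\right) = \left(-1 + 2 \cdot 215^{2} + 4 \cdot 215\right) + \left(13107 - 5188\right) = \left(-1 + 2 \cdot 46225 + 860\right) + \left(13107 - 5188\right) = \left(-1 + 92450 + 860\right) + 7919 = 93309 + 7919 = 101228$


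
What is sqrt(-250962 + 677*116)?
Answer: I*sqrt(172430) ≈ 415.25*I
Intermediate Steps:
sqrt(-250962 + 677*116) = sqrt(-250962 + 78532) = sqrt(-172430) = I*sqrt(172430)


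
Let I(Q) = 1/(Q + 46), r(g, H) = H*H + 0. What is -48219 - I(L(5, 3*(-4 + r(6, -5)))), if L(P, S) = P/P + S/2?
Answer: -7570385/157 ≈ -48219.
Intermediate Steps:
r(g, H) = H**2 (r(g, H) = H**2 + 0 = H**2)
L(P, S) = 1 + S/2 (L(P, S) = 1 + S*(1/2) = 1 + S/2)
I(Q) = 1/(46 + Q)
-48219 - I(L(5, 3*(-4 + r(6, -5)))) = -48219 - 1/(46 + (1 + (3*(-4 + (-5)**2))/2)) = -48219 - 1/(46 + (1 + (3*(-4 + 25))/2)) = -48219 - 1/(46 + (1 + (3*21)/2)) = -48219 - 1/(46 + (1 + (1/2)*63)) = -48219 - 1/(46 + (1 + 63/2)) = -48219 - 1/(46 + 65/2) = -48219 - 1/157/2 = -48219 - 1*2/157 = -48219 - 2/157 = -7570385/157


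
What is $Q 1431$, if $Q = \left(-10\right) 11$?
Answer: $-157410$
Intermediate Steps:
$Q = -110$
$Q 1431 = \left(-110\right) 1431 = -157410$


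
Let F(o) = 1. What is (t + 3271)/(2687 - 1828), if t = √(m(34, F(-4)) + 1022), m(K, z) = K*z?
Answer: 3271/859 + 4*√66/859 ≈ 3.8457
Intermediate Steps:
t = 4*√66 (t = √(34*1 + 1022) = √(34 + 1022) = √1056 = 4*√66 ≈ 32.496)
(t + 3271)/(2687 - 1828) = (4*√66 + 3271)/(2687 - 1828) = (3271 + 4*√66)/859 = (3271 + 4*√66)*(1/859) = 3271/859 + 4*√66/859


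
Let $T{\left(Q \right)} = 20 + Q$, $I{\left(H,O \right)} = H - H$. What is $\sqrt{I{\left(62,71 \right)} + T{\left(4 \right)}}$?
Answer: $2 \sqrt{6} \approx 4.899$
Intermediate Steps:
$I{\left(H,O \right)} = 0$
$\sqrt{I{\left(62,71 \right)} + T{\left(4 \right)}} = \sqrt{0 + \left(20 + 4\right)} = \sqrt{0 + 24} = \sqrt{24} = 2 \sqrt{6}$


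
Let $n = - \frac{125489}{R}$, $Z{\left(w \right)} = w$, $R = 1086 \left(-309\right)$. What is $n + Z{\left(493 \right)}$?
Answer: $\frac{165563471}{335574} \approx 493.37$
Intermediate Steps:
$R = -335574$
$n = \frac{125489}{335574}$ ($n = - \frac{125489}{-335574} = \left(-125489\right) \left(- \frac{1}{335574}\right) = \frac{125489}{335574} \approx 0.37395$)
$n + Z{\left(493 \right)} = \frac{125489}{335574} + 493 = \frac{165563471}{335574}$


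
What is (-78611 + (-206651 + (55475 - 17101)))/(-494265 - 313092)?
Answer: 82296/269119 ≈ 0.30580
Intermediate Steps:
(-78611 + (-206651 + (55475 - 17101)))/(-494265 - 313092) = (-78611 + (-206651 + 38374))/(-807357) = (-78611 - 168277)*(-1/807357) = -246888*(-1/807357) = 82296/269119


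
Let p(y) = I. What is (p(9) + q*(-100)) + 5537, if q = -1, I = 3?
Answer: 5640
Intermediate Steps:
p(y) = 3
(p(9) + q*(-100)) + 5537 = (3 - 1*(-100)) + 5537 = (3 + 100) + 5537 = 103 + 5537 = 5640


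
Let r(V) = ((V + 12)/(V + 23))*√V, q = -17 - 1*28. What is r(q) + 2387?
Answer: 2387 + 9*I*√5/2 ≈ 2387.0 + 10.062*I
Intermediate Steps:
q = -45 (q = -17 - 28 = -45)
r(V) = √V*(12 + V)/(23 + V) (r(V) = ((12 + V)/(23 + V))*√V = √V*(12 + V)/(23 + V))
r(q) + 2387 = √(-45)*(12 - 45)/(23 - 45) + 2387 = (3*I*√5)*(-33)/(-22) + 2387 = (3*I*√5)*(-1/22)*(-33) + 2387 = 9*I*√5/2 + 2387 = 2387 + 9*I*√5/2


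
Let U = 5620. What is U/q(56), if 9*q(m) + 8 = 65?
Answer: 16860/19 ≈ 887.37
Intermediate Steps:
q(m) = 19/3 (q(m) = -8/9 + (⅑)*65 = -8/9 + 65/9 = 19/3)
U/q(56) = 5620/(19/3) = 5620*(3/19) = 16860/19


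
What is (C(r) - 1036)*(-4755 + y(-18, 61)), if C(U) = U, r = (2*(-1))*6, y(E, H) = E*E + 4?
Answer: 4639496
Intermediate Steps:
y(E, H) = 4 + E² (y(E, H) = E² + 4 = 4 + E²)
r = -12 (r = -2*6 = -12)
(C(r) - 1036)*(-4755 + y(-18, 61)) = (-12 - 1036)*(-4755 + (4 + (-18)²)) = -1048*(-4755 + (4 + 324)) = -1048*(-4755 + 328) = -1048*(-4427) = 4639496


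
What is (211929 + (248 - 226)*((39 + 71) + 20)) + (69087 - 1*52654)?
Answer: 231222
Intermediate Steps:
(211929 + (248 - 226)*((39 + 71) + 20)) + (69087 - 1*52654) = (211929 + 22*(110 + 20)) + (69087 - 52654) = (211929 + 22*130) + 16433 = (211929 + 2860) + 16433 = 214789 + 16433 = 231222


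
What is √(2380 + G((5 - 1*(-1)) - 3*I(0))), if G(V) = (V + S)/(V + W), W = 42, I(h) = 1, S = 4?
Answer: √535535/15 ≈ 48.787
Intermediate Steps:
G(V) = (4 + V)/(42 + V) (G(V) = (V + 4)/(V + 42) = (4 + V)/(42 + V))
√(2380 + G((5 - 1*(-1)) - 3*I(0))) = √(2380 + (4 + ((5 - 1*(-1)) - 3*1))/(42 + ((5 - 1*(-1)) - 3*1))) = √(2380 + (4 + ((5 + 1) - 3))/(42 + ((5 + 1) - 3))) = √(2380 + (4 + (6 - 3))/(42 + (6 - 3))) = √(2380 + (4 + 3)/(42 + 3)) = √(2380 + 7/45) = √(107107/45) = √535535/15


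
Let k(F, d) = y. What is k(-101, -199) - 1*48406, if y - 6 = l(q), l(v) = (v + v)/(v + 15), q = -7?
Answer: -193607/4 ≈ -48402.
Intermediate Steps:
l(v) = 2*v/(15 + v) (l(v) = (2*v)/(15 + v) = 2*v/(15 + v))
y = 17/4 (y = 6 + 2*(-7)/(15 - 7) = 6 + 2*(-7)/8 = 6 + 2*(-7)*(⅛) = 6 - 7/4 = 17/4 ≈ 4.2500)
k(F, d) = 17/4
k(-101, -199) - 1*48406 = 17/4 - 1*48406 = 17/4 - 48406 = -193607/4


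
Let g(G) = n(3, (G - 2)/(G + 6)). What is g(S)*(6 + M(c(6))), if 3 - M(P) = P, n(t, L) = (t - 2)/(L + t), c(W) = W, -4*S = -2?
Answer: 13/12 ≈ 1.0833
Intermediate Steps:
S = ½ (S = -¼*(-2) = ½ ≈ 0.50000)
n(t, L) = (-2 + t)/(L + t)
M(P) = 3 - P
g(G) = 1/(3 + (-2 + G)/(6 + G)) (g(G) = (-2 + 3)/((G - 2)/(G + 6) + 3) = 1/((-2 + G)/(6 + G) + 3) = 1/(3 + (-2 + G)/(6 + G)))
g(S)*(6 + M(c(6))) = ((6 + ½)/(4*(4 + ½)))*(6 + (3 - 1*6)) = ((¼)*(13/2)/(9/2))*(6 + (3 - 6)) = ((¼)*(2/9)*(13/2))*(6 - 3) = (13/36)*3 = 13/12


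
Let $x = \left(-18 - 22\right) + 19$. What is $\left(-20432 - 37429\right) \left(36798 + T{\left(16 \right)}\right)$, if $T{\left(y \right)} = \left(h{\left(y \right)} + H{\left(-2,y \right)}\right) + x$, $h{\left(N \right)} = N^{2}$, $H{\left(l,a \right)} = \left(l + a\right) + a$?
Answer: $-2144502243$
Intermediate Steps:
$H{\left(l,a \right)} = l + 2 a$ ($H{\left(l,a \right)} = \left(a + l\right) + a = l + 2 a$)
$x = -21$ ($x = -40 + 19 = -21$)
$T{\left(y \right)} = -23 + y^{2} + 2 y$ ($T{\left(y \right)} = \left(y^{2} + \left(-2 + 2 y\right)\right) - 21 = \left(-2 + y^{2} + 2 y\right) - 21 = -23 + y^{2} + 2 y$)
$\left(-20432 - 37429\right) \left(36798 + T{\left(16 \right)}\right) = \left(-20432 - 37429\right) \left(36798 + \left(-23 + 16^{2} + 2 \cdot 16\right)\right) = - 57861 \left(36798 + \left(-23 + 256 + 32\right)\right) = - 57861 \left(36798 + 265\right) = \left(-57861\right) 37063 = -2144502243$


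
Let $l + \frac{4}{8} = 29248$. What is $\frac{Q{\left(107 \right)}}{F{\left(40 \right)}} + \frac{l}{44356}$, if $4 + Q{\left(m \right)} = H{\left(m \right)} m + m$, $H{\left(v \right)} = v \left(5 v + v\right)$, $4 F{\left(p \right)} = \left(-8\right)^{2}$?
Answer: $\frac{81508270119}{177424} \approx 4.594 \cdot 10^{5}$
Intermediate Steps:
$F{\left(p \right)} = 16$ ($F{\left(p \right)} = \frac{\left(-8\right)^{2}}{4} = \frac{1}{4} \cdot 64 = 16$)
$H{\left(v \right)} = 6 v^{2}$ ($H{\left(v \right)} = v 6 v = 6 v^{2}$)
$l = \frac{58495}{2}$ ($l = - \frac{1}{2} + 29248 = \frac{58495}{2} \approx 29248.0$)
$Q{\left(m \right)} = -4 + m + 6 m^{3}$ ($Q{\left(m \right)} = -4 + \left(6 m^{2} m + m\right) = -4 + \left(6 m^{3} + m\right) = -4 + \left(m + 6 m^{3}\right) = -4 + m + 6 m^{3}$)
$\frac{Q{\left(107 \right)}}{F{\left(40 \right)}} + \frac{l}{44356} = \frac{-4 + 107 + 6 \cdot 107^{3}}{16} + \frac{58495}{2 \cdot 44356} = \left(-4 + 107 + 6 \cdot 1225043\right) \frac{1}{16} + \frac{58495}{2} \cdot \frac{1}{44356} = \left(-4 + 107 + 7350258\right) \frac{1}{16} + \frac{58495}{88712} = 7350361 \cdot \frac{1}{16} + \frac{58495}{88712} = \frac{7350361}{16} + \frac{58495}{88712} = \frac{81508270119}{177424}$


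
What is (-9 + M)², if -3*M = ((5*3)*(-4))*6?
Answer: 12321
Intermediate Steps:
M = 120 (M = -(5*3)*(-4)*6/3 = -15*(-4)*6/3 = -(-20)*6 = -⅓*(-360) = 120)
(-9 + M)² = (-9 + 120)² = 111² = 12321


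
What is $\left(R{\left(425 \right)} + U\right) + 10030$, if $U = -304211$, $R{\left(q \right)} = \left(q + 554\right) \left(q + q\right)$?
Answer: $537969$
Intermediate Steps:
$R{\left(q \right)} = 2 q \left(554 + q\right)$ ($R{\left(q \right)} = \left(554 + q\right) 2 q = 2 q \left(554 + q\right)$)
$\left(R{\left(425 \right)} + U\right) + 10030 = \left(2 \cdot 425 \left(554 + 425\right) - 304211\right) + 10030 = \left(2 \cdot 425 \cdot 979 - 304211\right) + 10030 = \left(832150 - 304211\right) + 10030 = 527939 + 10030 = 537969$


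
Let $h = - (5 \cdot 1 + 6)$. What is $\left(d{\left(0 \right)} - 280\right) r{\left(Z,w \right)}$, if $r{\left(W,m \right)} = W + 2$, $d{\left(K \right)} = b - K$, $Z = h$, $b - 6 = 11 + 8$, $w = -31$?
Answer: $2295$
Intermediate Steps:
$b = 25$ ($b = 6 + \left(11 + 8\right) = 6 + 19 = 25$)
$h = -11$ ($h = - (5 + 6) = \left(-1\right) 11 = -11$)
$Z = -11$
$d{\left(K \right)} = 25 - K$
$r{\left(W,m \right)} = 2 + W$
$\left(d{\left(0 \right)} - 280\right) r{\left(Z,w \right)} = \left(\left(25 - 0\right) - 280\right) \left(2 - 11\right) = \left(\left(25 + 0\right) - 280\right) \left(-9\right) = \left(25 - 280\right) \left(-9\right) = \left(-255\right) \left(-9\right) = 2295$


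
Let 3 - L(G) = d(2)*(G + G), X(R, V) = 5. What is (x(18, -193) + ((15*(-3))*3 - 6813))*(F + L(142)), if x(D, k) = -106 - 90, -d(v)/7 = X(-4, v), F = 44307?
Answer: -387562000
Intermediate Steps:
d(v) = -35 (d(v) = -7*5 = -35)
x(D, k) = -196
L(G) = 3 + 70*G (L(G) = 3 - (-35)*(G + G) = 3 - (-35)*2*G = 3 - (-70)*G = 3 + 70*G)
(x(18, -193) + ((15*(-3))*3 - 6813))*(F + L(142)) = (-196 + ((15*(-3))*3 - 6813))*(44307 + (3 + 70*142)) = (-196 + (-45*3 - 6813))*(44307 + (3 + 9940)) = (-196 + (-135 - 6813))*(44307 + 9943) = (-196 - 6948)*54250 = -7144*54250 = -387562000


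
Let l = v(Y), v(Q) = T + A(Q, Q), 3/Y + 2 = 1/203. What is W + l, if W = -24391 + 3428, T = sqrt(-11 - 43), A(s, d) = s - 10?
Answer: -2831558/135 + 3*I*sqrt(6) ≈ -20975.0 + 7.3485*I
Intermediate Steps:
A(s, d) = -10 + s
Y = -203/135 (Y = 3/(-2 + 1/203) = 3/(-405/203) = 3*(-203/405) = -203/135 ≈ -1.5037)
T = 3*I*sqrt(6) (T = sqrt(-54) = 3*I*sqrt(6) ≈ 7.3485*I)
v(Q) = -10 + Q + 3*I*sqrt(6) (v(Q) = 3*I*sqrt(6) + (-10 + Q) = -10 + Q + 3*I*sqrt(6))
l = -1553/135 + 3*I*sqrt(6) (l = -10 - 203/135 + 3*I*sqrt(6) = -1553/135 + 3*I*sqrt(6) ≈ -11.504 + 7.3485*I)
W = -20963
W + l = -20963 + (-1553/135 + 3*I*sqrt(6)) = -2831558/135 + 3*I*sqrt(6)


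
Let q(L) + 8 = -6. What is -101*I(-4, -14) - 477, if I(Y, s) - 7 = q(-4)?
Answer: 230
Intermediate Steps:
q(L) = -14 (q(L) = -8 - 6 = -14)
I(Y, s) = -7 (I(Y, s) = 7 - 14 = -7)
-101*I(-4, -14) - 477 = -101*(-7) - 477 = 707 - 477 = 230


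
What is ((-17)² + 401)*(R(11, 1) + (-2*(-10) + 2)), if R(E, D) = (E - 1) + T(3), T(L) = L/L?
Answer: 22770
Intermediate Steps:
T(L) = 1
R(E, D) = E (R(E, D) = (E - 1) + 1 = (-1 + E) + 1 = E)
((-17)² + 401)*(R(11, 1) + (-2*(-10) + 2)) = ((-17)² + 401)*(11 + (-2*(-10) + 2)) = (289 + 401)*(11 + (20 + 2)) = 690*(11 + 22) = 690*33 = 22770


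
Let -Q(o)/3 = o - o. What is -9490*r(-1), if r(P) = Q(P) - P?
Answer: -9490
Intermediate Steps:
Q(o) = 0 (Q(o) = -3*(o - o) = -3*0 = 0)
r(P) = -P (r(P) = 0 - P = -P)
-9490*r(-1) = -(-9490)*(-1) = -9490*1 = -9490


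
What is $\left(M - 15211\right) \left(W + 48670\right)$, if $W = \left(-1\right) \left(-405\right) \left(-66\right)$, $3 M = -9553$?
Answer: $- \frac{1210780840}{3} \approx -4.0359 \cdot 10^{8}$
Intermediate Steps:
$M = - \frac{9553}{3}$ ($M = \frac{1}{3} \left(-9553\right) = - \frac{9553}{3} \approx -3184.3$)
$W = -26730$ ($W = 405 \left(-66\right) = -26730$)
$\left(M - 15211\right) \left(W + 48670\right) = \left(- \frac{9553}{3} - 15211\right) \left(-26730 + 48670\right) = \left(- \frac{55186}{3}\right) 21940 = - \frac{1210780840}{3}$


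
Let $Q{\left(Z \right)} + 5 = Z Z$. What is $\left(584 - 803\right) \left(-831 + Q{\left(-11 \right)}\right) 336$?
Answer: $52612560$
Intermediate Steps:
$Q{\left(Z \right)} = -5 + Z^{2}$ ($Q{\left(Z \right)} = -5 + Z Z = -5 + Z^{2}$)
$\left(584 - 803\right) \left(-831 + Q{\left(-11 \right)}\right) 336 = \left(584 - 803\right) \left(-831 - \left(5 - \left(-11\right)^{2}\right)\right) 336 = - 219 \left(-831 + \left(-5 + 121\right)\right) 336 = - 219 \left(-831 + 116\right) 336 = \left(-219\right) \left(-715\right) 336 = 156585 \cdot 336 = 52612560$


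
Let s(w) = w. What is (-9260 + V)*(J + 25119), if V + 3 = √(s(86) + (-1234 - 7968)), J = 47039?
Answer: -668399554 + 144316*I*√2279 ≈ -6.684e+8 + 6.8895e+6*I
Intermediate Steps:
V = -3 + 2*I*√2279 (V = -3 + √(86 + (-1234 - 7968)) = -3 + √(86 - 9202) = -3 + √(-9116) = -3 + 2*I*√2279 ≈ -3.0 + 95.478*I)
(-9260 + V)*(J + 25119) = (-9260 + (-3 + 2*I*√2279))*(47039 + 25119) = (-9263 + 2*I*√2279)*72158 = -668399554 + 144316*I*√2279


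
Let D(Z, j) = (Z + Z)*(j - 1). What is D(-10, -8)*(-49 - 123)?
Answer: -30960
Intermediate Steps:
D(Z, j) = 2*Z*(-1 + j) (D(Z, j) = (2*Z)*(-1 + j) = 2*Z*(-1 + j))
D(-10, -8)*(-49 - 123) = (2*(-10)*(-1 - 8))*(-49 - 123) = (2*(-10)*(-9))*(-172) = 180*(-172) = -30960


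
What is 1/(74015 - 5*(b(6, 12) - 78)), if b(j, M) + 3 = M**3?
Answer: 1/65780 ≈ 1.5202e-5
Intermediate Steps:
b(j, M) = -3 + M**3
1/(74015 - 5*(b(6, 12) - 78)) = 1/(74015 - 5*((-3 + 12**3) - 78)) = 1/(74015 - 5*((-3 + 1728) - 78)) = 1/(74015 - 5*(1725 - 78)) = 1/(74015 - 5*1647) = 1/(74015 - 8235) = 1/65780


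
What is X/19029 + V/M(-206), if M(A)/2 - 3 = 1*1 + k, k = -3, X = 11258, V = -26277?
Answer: -500002517/38058 ≈ -13138.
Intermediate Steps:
M(A) = 2 (M(A) = 6 + 2*(1*1 - 3) = 6 + 2*(1 - 3) = 6 + 2*(-2) = 6 - 4 = 2)
X/19029 + V/M(-206) = 11258/19029 - 26277/2 = -500002517/38058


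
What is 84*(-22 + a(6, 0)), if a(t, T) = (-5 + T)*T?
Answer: -1848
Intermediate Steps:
a(t, T) = T*(-5 + T)
84*(-22 + a(6, 0)) = 84*(-22 + 0*(-5 + 0)) = 84*(-22 + 0*(-5)) = 84*(-22 + 0) = 84*(-22) = -1848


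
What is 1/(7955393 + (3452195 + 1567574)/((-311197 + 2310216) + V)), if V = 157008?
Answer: 2156027/17152047123380 ≈ 1.2570e-7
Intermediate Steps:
1/(7955393 + (3452195 + 1567574)/((-311197 + 2310216) + V)) = 1/(7955393 + (3452195 + 1567574)/((-311197 + 2310216) + 157008)) = 1/(7955393 + 5019769/(1999019 + 157008)) = 1/(7955393 + 5019769/2156027) = 1/(17152047123380/2156027) = 2156027/17152047123380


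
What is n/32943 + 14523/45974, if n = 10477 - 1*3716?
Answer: 789261403/1514521482 ≈ 0.52113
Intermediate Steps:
n = 6761 (n = 10477 - 3716 = 6761)
n/32943 + 14523/45974 = 6761/32943 + 14523/45974 = 789261403/1514521482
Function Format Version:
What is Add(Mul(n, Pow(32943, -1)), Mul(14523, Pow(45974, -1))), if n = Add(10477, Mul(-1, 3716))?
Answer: Rational(789261403, 1514521482) ≈ 0.52113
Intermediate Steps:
n = 6761 (n = Add(10477, -3716) = 6761)
Add(Mul(n, Pow(32943, -1)), Mul(14523, Pow(45974, -1))) = Add(Mul(6761, Pow(32943, -1)), Mul(14523, Pow(45974, -1))) = Add(Mul(6761, Rational(1, 32943)), Mul(14523, Rational(1, 45974))) = Add(Rational(6761, 32943), Rational(14523, 45974)) = Rational(789261403, 1514521482)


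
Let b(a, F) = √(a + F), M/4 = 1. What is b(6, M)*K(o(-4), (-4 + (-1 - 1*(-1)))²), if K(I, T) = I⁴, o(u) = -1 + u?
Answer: 625*√10 ≈ 1976.4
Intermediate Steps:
M = 4 (M = 4*1 = 4)
b(a, F) = √(F + a)
b(6, M)*K(o(-4), (-4 + (-1 - 1*(-1)))²) = √(4 + 6)*(-1 - 4)⁴ = √10*(-5)⁴ = √10*625 = 625*√10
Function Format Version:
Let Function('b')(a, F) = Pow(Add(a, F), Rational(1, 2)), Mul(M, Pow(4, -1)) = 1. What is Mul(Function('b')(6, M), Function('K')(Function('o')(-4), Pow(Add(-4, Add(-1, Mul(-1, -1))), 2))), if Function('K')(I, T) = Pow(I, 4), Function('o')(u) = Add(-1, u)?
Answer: Mul(625, Pow(10, Rational(1, 2))) ≈ 1976.4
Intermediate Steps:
M = 4 (M = Mul(4, 1) = 4)
Function('b')(a, F) = Pow(Add(F, a), Rational(1, 2))
Mul(Function('b')(6, M), Function('K')(Function('o')(-4), Pow(Add(-4, Add(-1, Mul(-1, -1))), 2))) = Mul(Pow(Add(4, 6), Rational(1, 2)), Pow(Add(-1, -4), 4)) = Mul(Pow(10, Rational(1, 2)), Pow(-5, 4)) = Mul(Pow(10, Rational(1, 2)), 625) = Mul(625, Pow(10, Rational(1, 2)))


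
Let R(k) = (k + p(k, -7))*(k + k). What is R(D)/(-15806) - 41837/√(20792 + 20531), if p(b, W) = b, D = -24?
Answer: -1152/7903 - 41837*√43/1333 ≈ -205.95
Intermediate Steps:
R(k) = 4*k² (R(k) = (k + k)*(k + k) = (2*k)*(2*k) = 4*k²)
R(D)/(-15806) - 41837/√(20792 + 20531) = (4*(-24)²)/(-15806) - 41837/√(20792 + 20531) = (4*576)*(-1/15806) - 41837*√43/1333 = 2304*(-1/15806) - 41837*√43/1333 = -1152/7903 - 41837*√43/1333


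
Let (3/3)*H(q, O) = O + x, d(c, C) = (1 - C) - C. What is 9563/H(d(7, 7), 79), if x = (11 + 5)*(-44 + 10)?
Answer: -9563/465 ≈ -20.566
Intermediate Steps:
d(c, C) = 1 - 2*C
x = -544 (x = 16*(-34) = -544)
H(q, O) = -544 + O (H(q, O) = O - 544 = -544 + O)
9563/H(d(7, 7), 79) = 9563/(-544 + 79) = 9563/(-465) = 9563*(-1/465) = -9563/465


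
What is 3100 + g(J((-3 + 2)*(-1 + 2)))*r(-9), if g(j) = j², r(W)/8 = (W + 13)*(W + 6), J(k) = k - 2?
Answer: 2236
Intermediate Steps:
J(k) = -2 + k
r(W) = 8*(6 + W)*(13 + W) (r(W) = 8*((W + 13)*(W + 6)) = 8*((13 + W)*(6 + W)) = 8*((6 + W)*(13 + W)) = 8*(6 + W)*(13 + W))
3100 + g(J((-3 + 2)*(-1 + 2)))*r(-9) = 3100 + (-2 + (-3 + 2)*(-1 + 2))²*(624 + 8*(-9)² + 152*(-9)) = 3100 + (-2 - 1*1)²*(624 + 8*81 - 1368) = 3100 + (-2 - 1)²*(624 + 648 - 1368) = 3100 + (-3)²*(-96) = 3100 + 9*(-96) = 3100 - 864 = 2236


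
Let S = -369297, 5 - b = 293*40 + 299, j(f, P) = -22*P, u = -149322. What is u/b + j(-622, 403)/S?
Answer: 27625341379/2218367079 ≈ 12.453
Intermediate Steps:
b = -12014 (b = 5 - (293*40 + 299) = 5 - (11720 + 299) = 5 - 1*12019 = 5 - 12019 = -12014)
u/b + j(-622, 403)/S = -149322/(-12014) - 22*403/(-369297) = -149322*(-1/12014) - 8866*(-1/369297) = 74661/6007 + 8866/369297 = 27625341379/2218367079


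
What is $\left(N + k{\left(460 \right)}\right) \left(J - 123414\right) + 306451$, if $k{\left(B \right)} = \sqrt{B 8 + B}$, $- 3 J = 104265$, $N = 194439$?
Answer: $-30753915740 - 949014 \sqrt{115} \approx -3.0764 \cdot 10^{10}$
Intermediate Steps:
$J = -34755$ ($J = \left(- \frac{1}{3}\right) 104265 = -34755$)
$k{\left(B \right)} = 3 \sqrt{B}$ ($k{\left(B \right)} = \sqrt{8 B + B} = \sqrt{9 B} = 3 \sqrt{B}$)
$\left(N + k{\left(460 \right)}\right) \left(J - 123414\right) + 306451 = \left(194439 + 3 \sqrt{460}\right) \left(-34755 - 123414\right) + 306451 = \left(194439 + 3 \cdot 2 \sqrt{115}\right) \left(-158169\right) + 306451 = \left(194439 + 6 \sqrt{115}\right) \left(-158169\right) + 306451 = \left(-30754222191 - 949014 \sqrt{115}\right) + 306451 = -30753915740 - 949014 \sqrt{115}$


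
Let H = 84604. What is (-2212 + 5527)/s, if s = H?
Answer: 255/6508 ≈ 0.039183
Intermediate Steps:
s = 84604
(-2212 + 5527)/s = (-2212 + 5527)/84604 = 3315*(1/84604) = 255/6508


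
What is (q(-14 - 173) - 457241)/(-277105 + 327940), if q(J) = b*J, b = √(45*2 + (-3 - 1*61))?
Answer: -457241/50835 - 187*√26/50835 ≈ -9.0134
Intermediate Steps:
b = √26 (b = √(90 + (-3 - 61)) = √(90 - 64) = √26 ≈ 5.0990)
q(J) = J*√26 (q(J) = √26*J = J*√26)
(q(-14 - 173) - 457241)/(-277105 + 327940) = ((-14 - 173)*√26 - 457241)/(-277105 + 327940) = (-187*√26 - 457241)/50835 = (-457241 - 187*√26)*(1/50835) = -457241/50835 - 187*√26/50835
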